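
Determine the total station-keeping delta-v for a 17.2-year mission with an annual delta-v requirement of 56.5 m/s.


dV = rate * years = 56.5 * 17.2
dV = 971.8000 m/s

971.8000 m/s


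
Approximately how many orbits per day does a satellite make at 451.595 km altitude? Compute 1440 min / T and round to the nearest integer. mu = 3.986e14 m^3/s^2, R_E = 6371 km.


r = 6.822595e+06 m
T = 2*pi*sqrt(r^3/mu) = 5608.3565 s = 93.4726 min
revs/day = 1440 / 93.4726 = 15.4056
Rounded: 15 revolutions per day

15 revolutions per day


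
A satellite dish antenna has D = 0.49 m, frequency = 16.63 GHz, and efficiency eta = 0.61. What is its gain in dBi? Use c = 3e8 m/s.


lambda = c/f = 3e8 / 1.663e+10 = 0.01803969 m
G = eta*(pi*D/lambda)^2 = 0.61*(pi*0.49/0.01803969)^2
G = 4441.8484 (linear)
G = 10*log10(4441.8484) = 36.4756 dBi

36.4756 dBi


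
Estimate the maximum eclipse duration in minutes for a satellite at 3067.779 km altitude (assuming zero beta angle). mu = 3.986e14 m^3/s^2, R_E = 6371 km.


r = 9438.7790 km
T = 152.1016 min
Eclipse fraction = arcsin(R_E/r)/pi = arcsin(6371.0000/9438.7790)/pi
= arcsin(0.6749814)/pi = 0.2358484
Eclipse duration = 0.2358484 * 152.1016 = 35.8729 min

35.8729 minutes


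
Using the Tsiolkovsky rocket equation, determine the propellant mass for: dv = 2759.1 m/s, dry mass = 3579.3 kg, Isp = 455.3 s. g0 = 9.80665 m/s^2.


ve = Isp * g0 = 455.3 * 9.80665 = 4464.967745 m/s
mass ratio = exp(dv/ve) = exp(2759.1/4464.967745) = 1.85511000
m_prop = m_dry * (mr - 1) = 3579.3 * (1.85511000 - 1)
m_prop = 3060.6952 kg

3060.6952 kg


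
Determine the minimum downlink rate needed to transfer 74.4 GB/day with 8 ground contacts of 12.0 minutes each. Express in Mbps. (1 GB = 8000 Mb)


total contact time = 8 * 12.0 * 60 = 5760.0000 s
data = 74.4 GB = 595200.0000 Mb
rate = 595200.0000 / 5760.0000 = 103.3333 Mbps

103.3333 Mbps


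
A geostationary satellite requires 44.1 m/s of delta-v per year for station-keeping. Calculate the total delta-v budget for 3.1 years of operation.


dV = rate * years = 44.1 * 3.1
dV = 136.7100 m/s

136.7100 m/s


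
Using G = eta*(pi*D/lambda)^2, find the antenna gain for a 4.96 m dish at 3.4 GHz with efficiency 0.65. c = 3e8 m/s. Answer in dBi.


lambda = c/f = 3e8 / 3.4e+09 = 0.08823529 m
G = eta*(pi*D/lambda)^2 = 0.65*(pi*4.96/0.08823529)^2
G = 20271.7751 (linear)
G = 10*log10(20271.7751) = 43.0689 dBi

43.0689 dBi


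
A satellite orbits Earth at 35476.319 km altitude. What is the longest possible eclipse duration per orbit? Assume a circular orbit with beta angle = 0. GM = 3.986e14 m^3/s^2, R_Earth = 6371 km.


r = 41847.3190 km
T = 1419.9120 min
Eclipse fraction = arcsin(R_E/r)/pi = arcsin(6371.0000/41847.3190)/pi
= arcsin(0.1522439)/pi = 0.04864993
Eclipse duration = 0.04864993 * 1419.9120 = 69.0786 min

69.0786 minutes


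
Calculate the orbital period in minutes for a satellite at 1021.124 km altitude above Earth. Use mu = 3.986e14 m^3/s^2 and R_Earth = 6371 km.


r = 7392.1240 km = 7.392124e+06 m
T = 2*pi*sqrt(r^3/mu) = 2*pi*sqrt(4.0393151e+20 / 3.986e14)
T = 6325.0664 s = 105.4178 min

105.4178 minutes


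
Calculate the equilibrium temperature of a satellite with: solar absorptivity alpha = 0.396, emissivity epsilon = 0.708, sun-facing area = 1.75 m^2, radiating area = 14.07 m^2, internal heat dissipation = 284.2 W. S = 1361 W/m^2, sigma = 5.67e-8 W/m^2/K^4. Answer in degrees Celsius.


Numerator = alpha*S*A_sun + Q_int = 0.396*1361*1.75 + 284.2 = 1227.3730 W
Denominator = eps*sigma*A_rad = 0.708*5.67e-8*14.07 = 5.6482045e-07 W/K^4
T^4 = 2.1730321e+09 K^4
T = 215.9069 K = -57.2431 C

-57.2431 degrees Celsius


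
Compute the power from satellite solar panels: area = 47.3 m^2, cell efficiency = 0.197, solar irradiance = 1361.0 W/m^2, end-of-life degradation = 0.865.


P = area * eta * S * degradation
P = 47.3 * 0.197 * 1361.0 * 0.865
P = 10969.8730 W

10969.8730 W


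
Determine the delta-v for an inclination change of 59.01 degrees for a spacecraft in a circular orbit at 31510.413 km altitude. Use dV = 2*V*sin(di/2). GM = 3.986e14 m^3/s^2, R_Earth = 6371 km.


r = 37881.4130 km = 3.7881413e+07 m
V = sqrt(mu/r) = 3243.8111 m/s
di = 59.01 deg = 1.0299 rad
dV = 2*V*sin(di/2) = 2*3243.8111*sin(0.5149594)
dV = 3195.1508 m/s = 3.1952 km/s

3.1952 km/s


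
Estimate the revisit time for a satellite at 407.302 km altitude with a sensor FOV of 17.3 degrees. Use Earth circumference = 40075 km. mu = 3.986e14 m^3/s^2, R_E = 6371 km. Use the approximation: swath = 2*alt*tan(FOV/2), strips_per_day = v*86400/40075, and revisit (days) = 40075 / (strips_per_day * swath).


swath = 2*407.302*tan(0.150971) = 123.9245 km
v = sqrt(mu/r) = 7668.4606 m/s = 7.6685 km/s
strips/day = v*86400/40075 = 7.6685*86400/40075 = 16.5329
coverage/day = strips * swath = 16.5329 * 123.9245 = 2048.8284 km
revisit = 40075 / 2048.8284 = 19.5600 days

19.5600 days


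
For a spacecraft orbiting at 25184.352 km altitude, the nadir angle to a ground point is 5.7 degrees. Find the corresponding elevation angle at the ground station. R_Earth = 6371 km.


r = R_E + alt = 31555.3520 km
Law of sines in the satellite / Earth-center / ground-point triangle:
  sin(nadir)/R_E = sin(90 + el)/r  =>  cos(el) = (r/R_E)*sin(nadir)
cos(el) = (31555.3520 / 6371.0000) * sin(5.7 deg) = 0.4919274
el = arccos(0.4919274) = 60.5327 deg
(Earth-central angle = 90 - nadir - el = 23.7673 deg)

60.5327 degrees


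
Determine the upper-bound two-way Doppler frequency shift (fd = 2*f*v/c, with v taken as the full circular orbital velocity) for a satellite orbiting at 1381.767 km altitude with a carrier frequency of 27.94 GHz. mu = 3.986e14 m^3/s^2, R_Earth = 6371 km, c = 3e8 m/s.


r = 7.752767e+06 m
v = sqrt(mu/r) = 7170.3488 m/s (worst-case radial velocity)
f = 27.94 GHz = 2.794e+10 Hz
fd = 2*f*v/c = 2*2.794e+10*7170.3488/3.0e+08
fd = 1.335597e+06 Hz

1.3356e+06 Hz


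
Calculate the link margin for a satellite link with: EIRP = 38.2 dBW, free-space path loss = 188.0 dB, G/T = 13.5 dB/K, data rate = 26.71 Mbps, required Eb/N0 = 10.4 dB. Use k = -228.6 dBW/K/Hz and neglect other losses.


C/N0 = EIRP - FSPL + G/T - k = 38.2 - 188.0 + 13.5 - (-228.6)
C/N0 = 92.3000 dB-Hz
R_b = 26.71 Mbps = 2.671e+07 bps -> 10*log10(R_b) = 74.2667 dB-Hz
Eb/N0 = C/N0 - 10*log10(R_b) = 92.3000 - 74.2667 = 18.0333 dB
Margin = Eb/N0 - Eb/N0_req = 18.0333 - 10.4 = 7.6333 dB (link closes)

7.6333 dB


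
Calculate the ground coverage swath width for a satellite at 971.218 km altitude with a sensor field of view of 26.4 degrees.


FOV = 26.4 deg = 0.4607669 rad
swath = 2 * alt * tan(FOV/2) = 2 * 971.218 * tan(0.2303835)
swath = 2 * 971.218 * 0.2345479
swath = 455.5943 km

455.5943 km


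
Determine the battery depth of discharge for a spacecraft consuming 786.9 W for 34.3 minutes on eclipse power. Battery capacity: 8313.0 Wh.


E_used = P * t / 60 = 786.9 * 34.3 / 60 = 449.8445 Wh
DOD = E_used / E_total * 100 = 449.8445 / 8313.0 * 100
DOD = 5.4113 %

5.4113 %


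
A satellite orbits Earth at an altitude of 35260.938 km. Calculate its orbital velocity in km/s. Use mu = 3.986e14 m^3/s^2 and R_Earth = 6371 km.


r = R_E + alt = 6371.0 + 35260.938 = 41631.9380 km = 4.1631938e+07 m
v = sqrt(mu/r) = sqrt(3.986e14 / 4.1631938e+07) = 3094.2495 m/s = 3.0942 km/s

3.0942 km/s


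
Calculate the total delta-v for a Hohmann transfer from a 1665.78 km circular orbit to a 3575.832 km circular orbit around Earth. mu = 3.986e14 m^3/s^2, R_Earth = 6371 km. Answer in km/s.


r1 = 8036.7800 km = 8.03678e+06 m
r2 = 9946.8320 km = 9.946832e+06 m
dv1 = sqrt(mu/r1)*(sqrt(2*r2/(r1+r2)) - 1) = 364.5593 m/s
dv2 = sqrt(mu/r2)*(1 - sqrt(2*r1/(r1+r2))) = 345.6087 m/s
total dv = |dv1| + |dv2| = 364.5593 + 345.6087 = 710.1680 m/s = 0.710168 km/s

0.7102 km/s


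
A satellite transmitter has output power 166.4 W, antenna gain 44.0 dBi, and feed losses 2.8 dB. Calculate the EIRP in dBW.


Pt = 166.4 W = 22.2115 dBW
EIRP = Pt_dBW + Gt - losses = 22.2115 + 44.0 - 2.8 = 63.4115 dBW

63.4115 dBW


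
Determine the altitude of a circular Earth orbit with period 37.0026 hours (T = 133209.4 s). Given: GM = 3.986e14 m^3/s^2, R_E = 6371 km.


T = 133209.4 s
r = (mu*T^2/(4*pi^2))^(1/3) = (3.986e14 * 133209.4^2 / (4*pi^2))^(1/3)
r = 5.6374465e+07 m = 56374.4651 km
alt = r - R_E = 56374.4651 - 6371 = 50003.4651 km

50003.4651 km


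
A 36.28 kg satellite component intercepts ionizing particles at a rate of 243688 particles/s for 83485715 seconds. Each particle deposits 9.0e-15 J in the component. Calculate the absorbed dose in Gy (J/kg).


Total energy deposited = rate * time * E_per
  = 243688 * 83485715 * 9.0e-15 = 0.1831002 J
Dose = E_total / mass = 0.1831002 / 36.28
Dose = 0.005046863 Gy

0.0050 Gy


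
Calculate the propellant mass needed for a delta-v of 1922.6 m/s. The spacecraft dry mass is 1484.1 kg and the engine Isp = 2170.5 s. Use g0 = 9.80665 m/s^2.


ve = Isp * g0 = 2170.5 * 9.80665 = 21285.333825 m/s
mass ratio = exp(dv/ve) = exp(1922.6/21285.333825) = 1.09453006
m_prop = m_dry * (mr - 1) = 1484.1 * (1.09453006 - 1)
m_prop = 140.2921 kg

140.2921 kg


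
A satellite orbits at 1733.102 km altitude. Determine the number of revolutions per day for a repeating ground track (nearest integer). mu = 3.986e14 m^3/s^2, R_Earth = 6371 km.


r = 8.104102e+06 m
T = 2*pi*sqrt(r^3/mu) = 7260.5341 s = 121.0089 min
revs/day = 1440 / 121.0089 = 11.9000
Rounded: 12 revolutions per day

12 revolutions per day


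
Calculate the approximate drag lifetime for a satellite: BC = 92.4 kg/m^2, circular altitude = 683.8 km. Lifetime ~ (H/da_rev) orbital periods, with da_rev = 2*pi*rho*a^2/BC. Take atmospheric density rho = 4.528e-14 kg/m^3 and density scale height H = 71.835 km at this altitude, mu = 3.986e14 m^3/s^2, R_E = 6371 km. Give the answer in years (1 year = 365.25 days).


a = R_E + alt = 7054.8000 km = 7.0548e+06 m
da_rev = 2*pi*rho*a^2/BC = 2*pi*4.528e-14*(7.0548e+06)^2/92.4 = 0.153244088 m per revolution
N = H/da_rev = 71835.0000 m / 0.153244088 m = 468761.9674 revolutions
P = 2*pi*sqrt(a^3/mu) = 5897.0971 s
lifetime = N*P = 468761.9674 * 5897.0971 = 2.7643348e+09 s = 31994.6163 days
years = 31994.6163 / 365.25 = 87.5965 years

87.5965 years


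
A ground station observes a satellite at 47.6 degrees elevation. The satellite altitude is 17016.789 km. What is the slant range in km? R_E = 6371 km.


h = 17016.789 km, el = 47.6 deg
d = -R_E*sin(el) + sqrt((R_E*sin(el))^2 + 2*R_E*h + h^2)
d = -6371.0000*sin(0.8307767) + sqrt((6371.0000*0.7384553)^2 + 2*6371.0000*17016.789 + 17016.789^2)
d = 18285.1515 km

18285.1515 km


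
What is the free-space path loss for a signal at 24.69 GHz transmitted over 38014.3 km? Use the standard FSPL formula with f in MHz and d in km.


f = 24.69 GHz = 24690.0000 MHz
d = 38014.3 km
FSPL = 32.44 + 20*log10(24690.0000) + 20*log10(38014.3)
FSPL = 32.44 + 87.8504 + 91.5989
FSPL = 211.8894 dB

211.8894 dB


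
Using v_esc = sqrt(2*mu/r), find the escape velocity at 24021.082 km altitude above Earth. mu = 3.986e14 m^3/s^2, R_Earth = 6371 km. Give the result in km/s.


r = 6371.0 + 24021.082 = 30392.0820 km = 3.0392082e+07 m
v_esc = sqrt(2*mu/r) = sqrt(2*3.986e14 / 3.0392082e+07)
v_esc = 5121.5736 m/s = 5.1216 km/s

5.1216 km/s


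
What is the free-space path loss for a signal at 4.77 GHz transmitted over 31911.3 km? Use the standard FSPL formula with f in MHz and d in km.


f = 4.77 GHz = 4770.0000 MHz
d = 31911.3 km
FSPL = 32.44 + 20*log10(4770.0000) + 20*log10(31911.3)
FSPL = 32.44 + 73.5704 + 90.0789
FSPL = 196.0893 dB

196.0893 dB


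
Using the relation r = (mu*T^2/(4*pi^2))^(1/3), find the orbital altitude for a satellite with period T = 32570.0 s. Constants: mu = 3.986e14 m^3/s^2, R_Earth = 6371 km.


T = 32570.0 s
r = (mu*T^2/(4*pi^2))^(1/3) = (3.986e14 * 32570.0^2 / (4*pi^2))^(1/3)
r = 2.2043016e+07 m = 22043.0165 km
alt = r - R_E = 22043.0165 - 6371 = 15672.0165 km

15672.0165 km


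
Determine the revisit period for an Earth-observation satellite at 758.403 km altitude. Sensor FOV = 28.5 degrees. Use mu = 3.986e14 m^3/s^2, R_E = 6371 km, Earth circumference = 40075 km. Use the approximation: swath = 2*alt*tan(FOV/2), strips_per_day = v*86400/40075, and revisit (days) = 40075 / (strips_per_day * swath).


swath = 2*758.403*tan(0.2487094) = 385.2196 km
v = sqrt(mu/r) = 7477.2528 m/s = 7.4773 km/s
strips/day = v*86400/40075 = 7.4773*86400/40075 = 16.1206
coverage/day = strips * swath = 16.1206 * 385.2196 = 6209.9873 km
revisit = 40075 / 6209.9873 = 6.4533 days

6.4533 days


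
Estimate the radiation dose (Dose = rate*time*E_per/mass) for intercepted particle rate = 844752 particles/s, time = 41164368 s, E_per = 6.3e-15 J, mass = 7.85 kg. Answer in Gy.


Total energy deposited = rate * time * E_per
  = 844752 * 41164368 * 6.3e-15 = 0.2190742 J
Dose = E_total / mass = 0.2190742 / 7.85
Dose = 0.02790754 Gy

0.0279 Gy


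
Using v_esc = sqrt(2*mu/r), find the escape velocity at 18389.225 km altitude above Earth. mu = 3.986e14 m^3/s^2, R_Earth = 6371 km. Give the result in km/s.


r = 6371.0 + 18389.225 = 24760.2250 km = 2.4760225e+07 m
v_esc = sqrt(2*mu/r) = sqrt(2*3.986e14 / 2.4760225e+07)
v_esc = 5674.2224 m/s = 5.6742 km/s

5.6742 km/s


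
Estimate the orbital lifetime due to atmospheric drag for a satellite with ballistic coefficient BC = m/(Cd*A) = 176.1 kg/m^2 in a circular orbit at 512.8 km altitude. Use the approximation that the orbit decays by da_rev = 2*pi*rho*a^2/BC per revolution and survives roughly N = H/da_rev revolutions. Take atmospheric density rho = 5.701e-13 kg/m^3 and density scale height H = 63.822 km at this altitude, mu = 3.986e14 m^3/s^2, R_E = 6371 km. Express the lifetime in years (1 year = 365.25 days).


a = R_E + alt = 6883.8000 km = 6.8838e+06 m
da_rev = 2*pi*rho*a^2/BC = 2*pi*5.701e-13*(6.8838e+06)^2/176.1 = 0.963891258 m per revolution
N = H/da_rev = 63822.0000 m / 0.963891258 m = 66212.8632 revolutions
P = 2*pi*sqrt(a^3/mu) = 5683.9937 s
lifetime = N*P = 66212.8632 * 5683.9937 = 3.763535e+08 s = 4355.9432 days
years = 4355.9432 / 365.25 = 11.9259 years

11.9259 years


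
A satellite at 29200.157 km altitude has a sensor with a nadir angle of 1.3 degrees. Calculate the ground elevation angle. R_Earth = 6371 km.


r = R_E + alt = 35571.1570 km
Law of sines in the satellite / Earth-center / ground-point triangle:
  sin(nadir)/R_E = sin(90 + el)/r  =>  cos(el) = (r/R_E)*sin(nadir)
cos(el) = (35571.1570 / 6371.0000) * sin(1.3 deg) = 0.12667
el = arccos(0.12667) = 82.7228 deg
(Earth-central angle = 90 - nadir - el = 5.9772 deg)

82.7228 degrees


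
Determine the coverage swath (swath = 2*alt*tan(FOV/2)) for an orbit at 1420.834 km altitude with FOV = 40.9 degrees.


FOV = 40.9 deg = 0.7138397 rad
swath = 2 * alt * tan(FOV/2) = 2 * 1420.834 * tan(0.3569198)
swath = 2 * 1420.834 * 0.3728903
swath = 1059.6306 km

1059.6306 km


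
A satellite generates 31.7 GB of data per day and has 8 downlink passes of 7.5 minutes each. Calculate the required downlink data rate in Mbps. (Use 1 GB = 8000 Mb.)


total contact time = 8 * 7.5 * 60 = 3600.0000 s
data = 31.7 GB = 253600.0000 Mb
rate = 253600.0000 / 3600.0000 = 70.4444 Mbps

70.4444 Mbps


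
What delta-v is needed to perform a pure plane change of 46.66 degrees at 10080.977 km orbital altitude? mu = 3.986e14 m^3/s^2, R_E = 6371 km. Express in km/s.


r = 16451.9770 km = 1.6451977e+07 m
V = sqrt(mu/r) = 4922.2039 m/s
di = 46.66 deg = 0.8143706 rad
dV = 2*V*sin(di/2) = 2*4922.2039*sin(0.4071853)
dV = 3898.6448 m/s = 3.8986 km/s

3.8986 km/s


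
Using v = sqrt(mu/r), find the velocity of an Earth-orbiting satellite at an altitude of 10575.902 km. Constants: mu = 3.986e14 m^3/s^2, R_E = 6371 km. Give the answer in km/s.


r = R_E + alt = 6371.0 + 10575.902 = 16946.9020 km = 1.6946902e+07 m
v = sqrt(mu/r) = sqrt(3.986e14 / 1.6946902e+07) = 4849.7962 m/s = 4.8498 km/s

4.8498 km/s


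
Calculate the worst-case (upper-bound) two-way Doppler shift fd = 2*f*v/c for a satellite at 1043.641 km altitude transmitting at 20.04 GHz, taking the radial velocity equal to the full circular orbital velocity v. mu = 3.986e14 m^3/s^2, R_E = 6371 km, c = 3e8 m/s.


r = 7.414641e+06 m
v = sqrt(mu/r) = 7332.0190 m/s (worst-case radial velocity)
f = 20.04 GHz = 2.004e+10 Hz
fd = 2*f*v/c = 2*2.004e+10*7332.0190/3.0e+08
fd = 979557.7414 Hz

979557.7414 Hz


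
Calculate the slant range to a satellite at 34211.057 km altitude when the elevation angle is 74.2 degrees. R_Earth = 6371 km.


h = 34211.057 km, el = 74.2 deg
d = -R_E*sin(el) + sqrt((R_E*sin(el))^2 + 2*R_E*h + h^2)
d = -6371.0000*sin(1.2950) + sqrt((6371.0000*0.962218)^2 + 2*6371.0000*34211.057 + 34211.057^2)
d = 34414.6740 km

34414.6740 km


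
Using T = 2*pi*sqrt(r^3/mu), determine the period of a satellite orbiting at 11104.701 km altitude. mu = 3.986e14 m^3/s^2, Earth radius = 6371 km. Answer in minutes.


r = 17475.7010 km = 1.7475701e+07 m
T = 2*pi*sqrt(r^3/mu) = 2*pi*sqrt(5.3370813e+21 / 3.986e14)
T = 22991.2789 s = 383.1880 min

383.1880 minutes


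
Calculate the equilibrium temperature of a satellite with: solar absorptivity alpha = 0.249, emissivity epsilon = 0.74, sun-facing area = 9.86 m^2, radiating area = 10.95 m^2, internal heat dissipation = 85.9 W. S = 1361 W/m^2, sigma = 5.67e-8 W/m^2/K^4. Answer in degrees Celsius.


Numerator = alpha*S*A_sun + Q_int = 0.249*1361*9.86 + 85.9 = 3427.3455 W
Denominator = eps*sigma*A_rad = 0.74*5.67e-8*10.95 = 4.594401e-07 W/K^4
T^4 = 7.4598311e+09 K^4
T = 293.8883 K = 20.7383 C

20.7383 degrees Celsius


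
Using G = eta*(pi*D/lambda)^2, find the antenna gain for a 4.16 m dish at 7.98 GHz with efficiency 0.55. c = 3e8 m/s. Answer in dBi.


lambda = c/f = 3e8 / 7.98e+09 = 0.03759398 m
G = eta*(pi*D/lambda)^2 = 0.55*(pi*4.16/0.03759398)^2
G = 66467.9630 (linear)
G = 10*log10(66467.9630) = 48.2261 dBi

48.2261 dBi


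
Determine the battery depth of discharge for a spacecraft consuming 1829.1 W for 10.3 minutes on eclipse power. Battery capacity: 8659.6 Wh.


E_used = P * t / 60 = 1829.1 * 10.3 / 60 = 313.9955 Wh
DOD = E_used / E_total * 100 = 313.9955 / 8659.6 * 100
DOD = 3.6260 %

3.6260 %


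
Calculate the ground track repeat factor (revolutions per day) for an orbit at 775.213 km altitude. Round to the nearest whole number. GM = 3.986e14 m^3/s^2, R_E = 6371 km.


r = 7.146213e+06 m
T = 2*pi*sqrt(r^3/mu) = 6012.0856 s = 100.2014 min
revs/day = 1440 / 100.2014 = 14.3711
Rounded: 14 revolutions per day

14 revolutions per day


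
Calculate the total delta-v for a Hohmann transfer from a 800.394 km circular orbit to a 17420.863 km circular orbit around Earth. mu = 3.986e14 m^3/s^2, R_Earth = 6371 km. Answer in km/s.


r1 = 7171.3940 km = 7.171394e+06 m
r2 = 23791.8630 km = 2.3791863e+07 m
dv1 = sqrt(mu/r1)*(sqrt(2*r2/(r1+r2)) - 1) = 1786.8149 m/s
dv2 = sqrt(mu/r2)*(1 - sqrt(2*r1/(r1+r2))) = 1307.3326 m/s
total dv = |dv1| + |dv2| = 1786.8149 + 1307.3326 = 3094.1475 m/s = 3.0941 km/s

3.0941 km/s


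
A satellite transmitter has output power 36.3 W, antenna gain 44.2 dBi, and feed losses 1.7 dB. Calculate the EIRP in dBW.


Pt = 36.3 W = 15.5991 dBW
EIRP = Pt_dBW + Gt - losses = 15.5991 + 44.2 - 1.7 = 58.0991 dBW

58.0991 dBW


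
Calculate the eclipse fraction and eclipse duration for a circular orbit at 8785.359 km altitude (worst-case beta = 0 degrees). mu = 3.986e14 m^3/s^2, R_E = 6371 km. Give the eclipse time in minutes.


r = 15156.3590 km
T = 309.4940 min
Eclipse fraction = arcsin(R_E/r)/pi = arcsin(6371.0000/15156.3590)/pi
= arcsin(0.4203516)/pi = 0.1380933
Eclipse duration = 0.1380933 * 309.4940 = 42.7390 min

42.7390 minutes


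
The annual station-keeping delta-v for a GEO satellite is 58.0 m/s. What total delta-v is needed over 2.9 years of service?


dV = rate * years = 58.0 * 2.9
dV = 168.2000 m/s

168.2000 m/s


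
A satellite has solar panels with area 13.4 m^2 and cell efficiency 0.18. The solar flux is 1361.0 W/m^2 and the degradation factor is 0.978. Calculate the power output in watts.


P = area * eta * S * degradation
P = 13.4 * 0.18 * 1361.0 * 0.978
P = 3210.5119 W

3210.5119 W


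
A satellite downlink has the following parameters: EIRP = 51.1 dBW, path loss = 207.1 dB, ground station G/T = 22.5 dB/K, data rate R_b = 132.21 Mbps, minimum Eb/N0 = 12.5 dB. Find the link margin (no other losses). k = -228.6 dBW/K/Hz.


C/N0 = EIRP - FSPL + G/T - k = 51.1 - 207.1 + 22.5 - (-228.6)
C/N0 = 95.1000 dB-Hz
R_b = 132.21 Mbps = 1.3221e+08 bps -> 10*log10(R_b) = 81.2126 dB-Hz
Eb/N0 = C/N0 - 10*log10(R_b) = 95.1000 - 81.2126 = 13.8874 dB
Margin = Eb/N0 - Eb/N0_req = 13.8874 - 12.5 = 1.3874 dB (link closes)

1.3874 dB


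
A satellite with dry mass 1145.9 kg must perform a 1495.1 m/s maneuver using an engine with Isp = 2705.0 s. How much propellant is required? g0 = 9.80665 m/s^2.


ve = Isp * g0 = 2705.0 * 9.80665 = 26526.988250 m/s
mass ratio = exp(dv/ve) = exp(1495.1/26526.988250) = 1.05798004
m_prop = m_dry * (mr - 1) = 1145.9 * (1.05798004 - 1)
m_prop = 66.4393 kg

66.4393 kg


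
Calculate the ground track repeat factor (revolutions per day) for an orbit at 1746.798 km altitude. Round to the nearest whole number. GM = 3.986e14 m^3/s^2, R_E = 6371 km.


r = 8.117798e+06 m
T = 2*pi*sqrt(r^3/mu) = 7278.9474 s = 121.3158 min
revs/day = 1440 / 121.3158 = 11.8698
Rounded: 12 revolutions per day

12 revolutions per day


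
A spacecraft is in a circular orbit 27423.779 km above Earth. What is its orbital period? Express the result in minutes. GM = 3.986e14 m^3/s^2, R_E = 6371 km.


r = 33794.7790 km = 3.3794779e+07 m
T = 2*pi*sqrt(r^3/mu) = 2*pi*sqrt(3.8596581e+22 / 3.986e14)
T = 61828.0625 s = 1030.4677 min

1030.4677 minutes


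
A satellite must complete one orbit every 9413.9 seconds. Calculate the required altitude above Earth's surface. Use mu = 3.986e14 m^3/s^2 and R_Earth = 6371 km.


T = 9413.9 s
r = (mu*T^2/(4*pi^2))^(1/3) = (3.986e14 * 9413.9^2 / (4*pi^2))^(1/3)
r = 9.6361948e+06 m = 9636.1948 km
alt = r - R_E = 9636.1948 - 6371 = 3265.1948 km

3265.1948 km


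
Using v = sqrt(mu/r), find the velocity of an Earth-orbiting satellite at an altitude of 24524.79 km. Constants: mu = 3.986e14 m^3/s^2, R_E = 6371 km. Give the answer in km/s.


r = R_E + alt = 6371.0 + 24524.79 = 30895.7900 km = 3.089579e+07 m
v = sqrt(mu/r) = sqrt(3.986e14 / 3.089579e+07) = 3591.8566 m/s = 3.5919 km/s

3.5919 km/s


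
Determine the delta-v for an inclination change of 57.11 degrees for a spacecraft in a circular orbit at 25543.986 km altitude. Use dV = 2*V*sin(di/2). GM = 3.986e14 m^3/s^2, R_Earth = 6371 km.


r = 31914.9860 km = 3.1914986e+07 m
V = sqrt(mu/r) = 3534.0388 m/s
di = 57.11 deg = 0.9967575 rad
dV = 2*V*sin(di/2) = 2*3534.0388*sin(0.4983788)
dV = 3378.5563 m/s = 3.3786 km/s

3.3786 km/s


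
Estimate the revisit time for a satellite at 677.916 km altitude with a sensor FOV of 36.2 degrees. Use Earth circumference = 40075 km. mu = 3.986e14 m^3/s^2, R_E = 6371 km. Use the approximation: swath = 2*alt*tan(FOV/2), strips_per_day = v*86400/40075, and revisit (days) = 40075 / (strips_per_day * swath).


swath = 2*677.916*tan(0.3159046) = 443.1542 km
v = sqrt(mu/r) = 7519.8206 m/s = 7.5198 km/s
strips/day = v*86400/40075 = 7.5198*86400/40075 = 16.2124
coverage/day = strips * swath = 16.2124 * 443.1542 = 7184.5996 km
revisit = 40075 / 7184.5996 = 5.5779 days

5.5779 days


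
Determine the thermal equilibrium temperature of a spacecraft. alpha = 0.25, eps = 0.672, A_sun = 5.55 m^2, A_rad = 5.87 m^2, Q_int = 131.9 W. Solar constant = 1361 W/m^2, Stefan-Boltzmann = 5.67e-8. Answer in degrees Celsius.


Numerator = alpha*S*A_sun + Q_int = 0.25*1361*5.55 + 131.9 = 2020.2875 W
Denominator = eps*sigma*A_rad = 0.672*5.67e-8*5.87 = 2.2366109e-07 W/K^4
T^4 = 9.0328073e+09 K^4
T = 308.2873 K = 35.1373 C

35.1373 degrees Celsius


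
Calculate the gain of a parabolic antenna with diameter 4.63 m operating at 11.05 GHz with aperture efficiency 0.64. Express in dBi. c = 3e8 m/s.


lambda = c/f = 3e8 / 1.105e+10 = 0.02714932 m
G = eta*(pi*D/lambda)^2 = 0.64*(pi*4.63/0.02714932)^2
G = 183706.1722 (linear)
G = 10*log10(183706.1722) = 52.6412 dBi

52.6412 dBi


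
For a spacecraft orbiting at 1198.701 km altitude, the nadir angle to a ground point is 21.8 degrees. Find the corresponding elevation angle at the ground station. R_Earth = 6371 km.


r = R_E + alt = 7569.7010 km
Law of sines in the satellite / Earth-center / ground-point triangle:
  sin(nadir)/R_E = sin(90 + el)/r  =>  cos(el) = (r/R_E)*sin(nadir)
cos(el) = (7569.7010 / 6371.0000) * sin(21.8 deg) = 0.4412405
el = arccos(0.4412405) = 63.8169 deg
(Earth-central angle = 90 - nadir - el = 4.3831 deg)

63.8169 degrees


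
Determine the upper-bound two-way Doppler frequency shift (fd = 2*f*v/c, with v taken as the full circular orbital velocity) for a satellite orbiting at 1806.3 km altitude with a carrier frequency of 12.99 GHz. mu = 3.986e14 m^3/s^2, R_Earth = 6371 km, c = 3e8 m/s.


r = 8.1773e+06 m
v = sqrt(mu/r) = 6981.7402 m/s (worst-case radial velocity)
f = 12.99 GHz = 1.299e+10 Hz
fd = 2*f*v/c = 2*1.299e+10*6981.7402/3.0e+08
fd = 604618.6980 Hz

604618.6980 Hz


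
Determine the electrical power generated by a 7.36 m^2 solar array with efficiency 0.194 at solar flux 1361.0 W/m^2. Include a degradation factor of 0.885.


P = area * eta * S * degradation
P = 7.36 * 0.194 * 1361.0 * 0.885
P = 1719.8119 W

1719.8119 W


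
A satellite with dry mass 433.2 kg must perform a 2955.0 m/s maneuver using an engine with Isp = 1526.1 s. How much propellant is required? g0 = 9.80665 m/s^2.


ve = Isp * g0 = 1526.1 * 9.80665 = 14965.928565 m/s
mass ratio = exp(dv/ve) = exp(2955.0/14965.928565) = 1.21829031
m_prop = m_dry * (mr - 1) = 433.2 * (1.21829031 - 1)
m_prop = 94.5634 kg

94.5634 kg


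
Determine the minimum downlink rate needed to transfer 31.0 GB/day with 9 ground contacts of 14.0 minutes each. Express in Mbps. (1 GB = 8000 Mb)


total contact time = 9 * 14.0 * 60 = 7560.0000 s
data = 31.0 GB = 248000.0000 Mb
rate = 248000.0000 / 7560.0000 = 32.8042 Mbps

32.8042 Mbps


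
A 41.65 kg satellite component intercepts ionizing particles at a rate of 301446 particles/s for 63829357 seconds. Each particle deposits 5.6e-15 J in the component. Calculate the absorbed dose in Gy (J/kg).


Total energy deposited = rate * time * E_per
  = 301446 * 63829357 * 5.6e-15 = 0.1077502 J
Dose = E_total / mass = 0.1077502 / 41.65
Dose = 0.002587039 Gy

0.0026 Gy


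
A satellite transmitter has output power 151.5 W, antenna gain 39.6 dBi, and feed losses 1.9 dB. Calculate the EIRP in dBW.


Pt = 151.5 W = 21.8041 dBW
EIRP = Pt_dBW + Gt - losses = 21.8041 + 39.6 - 1.9 = 59.5041 dBW

59.5041 dBW


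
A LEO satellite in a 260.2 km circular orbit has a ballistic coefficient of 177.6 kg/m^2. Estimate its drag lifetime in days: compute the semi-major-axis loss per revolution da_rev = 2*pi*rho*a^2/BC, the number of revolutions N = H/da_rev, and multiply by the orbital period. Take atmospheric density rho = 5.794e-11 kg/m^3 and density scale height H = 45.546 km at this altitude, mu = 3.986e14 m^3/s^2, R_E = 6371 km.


a = R_E + alt = 6631.2000 km = 6.6312e+06 m
da_rev = 2*pi*rho*a^2/BC = 2*pi*5.794e-11*(6.6312e+06)^2/177.6 = 90.136284 m per revolution
N = H/da_rev = 45546.0000 m / 90.136284 m = 505.3015 revolutions
P = 2*pi*sqrt(a^3/mu) = 5374.0216 s
lifetime = N*P = 505.3015 * 5374.0216 = 2.7155012e+06 s = 31.4294 days

31.4294 days


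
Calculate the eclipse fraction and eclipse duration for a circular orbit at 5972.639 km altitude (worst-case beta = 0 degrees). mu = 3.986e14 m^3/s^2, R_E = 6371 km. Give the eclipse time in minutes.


r = 12343.6390 km
T = 227.4703 min
Eclipse fraction = arcsin(R_E/r)/pi = arcsin(6371.0000/12343.6390)/pi
= arcsin(0.5161363)/pi = 0.1726302
Eclipse duration = 0.1726302 * 227.4703 = 39.2683 min

39.2683 minutes


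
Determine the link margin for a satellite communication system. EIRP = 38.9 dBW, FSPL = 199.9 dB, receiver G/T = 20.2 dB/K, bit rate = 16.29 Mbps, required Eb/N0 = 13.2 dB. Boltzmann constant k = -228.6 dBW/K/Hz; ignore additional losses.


C/N0 = EIRP - FSPL + G/T - k = 38.9 - 199.9 + 20.2 - (-228.6)
C/N0 = 87.8000 dB-Hz
R_b = 16.29 Mbps = 1.629e+07 bps -> 10*log10(R_b) = 72.1192 dB-Hz
Eb/N0 = C/N0 - 10*log10(R_b) = 87.8000 - 72.1192 = 15.6808 dB
Margin = Eb/N0 - Eb/N0_req = 15.6808 - 13.2 = 2.4808 dB (link closes)

2.4808 dB


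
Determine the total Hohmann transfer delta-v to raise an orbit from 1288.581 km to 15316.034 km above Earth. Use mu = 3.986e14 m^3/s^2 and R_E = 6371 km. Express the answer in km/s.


r1 = 7659.5810 km = 7.659581e+06 m
r2 = 21687.0340 km = 2.1687034e+07 m
dv1 = sqrt(mu/r1)*(sqrt(2*r2/(r1+r2)) - 1) = 1556.2189 m/s
dv2 = sqrt(mu/r2)*(1 - sqrt(2*r1/(r1+r2))) = 1189.6792 m/s
total dv = |dv1| + |dv2| = 1556.2189 + 1189.6792 = 2745.8981 m/s = 2.7459 km/s

2.7459 km/s


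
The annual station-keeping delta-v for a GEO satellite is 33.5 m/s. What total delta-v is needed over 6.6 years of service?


dV = rate * years = 33.5 * 6.6
dV = 221.1000 m/s

221.1000 m/s


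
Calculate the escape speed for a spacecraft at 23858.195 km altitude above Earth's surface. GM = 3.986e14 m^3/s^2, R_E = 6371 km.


r = 6371.0 + 23858.195 = 30229.1950 km = 3.0229195e+07 m
v_esc = sqrt(2*mu/r) = sqrt(2*3.986e14 / 3.0229195e+07)
v_esc = 5135.3536 m/s = 5.1354 km/s

5.1354 km/s


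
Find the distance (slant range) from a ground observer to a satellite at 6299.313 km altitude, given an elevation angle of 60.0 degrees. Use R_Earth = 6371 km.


h = 6299.313 km, el = 60.0 deg
d = -R_E*sin(el) + sqrt((R_E*sin(el))^2 + 2*R_E*h + h^2)
d = -6371.0000*sin(1.0472) + sqrt((6371.0000*0.8660254)^2 + 2*6371.0000*6299.313 + 6299.313^2)
d = 6745.8886 km

6745.8886 km


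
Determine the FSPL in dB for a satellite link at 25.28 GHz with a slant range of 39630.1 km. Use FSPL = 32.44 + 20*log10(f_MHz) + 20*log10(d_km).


f = 25.28 GHz = 25280.0000 MHz
d = 39630.1 km
FSPL = 32.44 + 20*log10(25280.0000) + 20*log10(39630.1)
FSPL = 32.44 + 88.0555 + 91.9605
FSPL = 212.4560 dB

212.4560 dB


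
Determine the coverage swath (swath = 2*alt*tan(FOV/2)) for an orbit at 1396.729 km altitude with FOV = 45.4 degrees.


FOV = 45.4 deg = 0.7923795 rad
swath = 2 * alt * tan(FOV/2) = 2 * 1396.729 * tan(0.3961897)
swath = 2 * 1396.729 * 0.4183091
swath = 1168.5288 km

1168.5288 km


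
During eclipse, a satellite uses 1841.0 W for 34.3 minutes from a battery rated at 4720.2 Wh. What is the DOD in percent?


E_used = P * t / 60 = 1841.0 * 34.3 / 60 = 1052.4383 Wh
DOD = E_used / E_total * 100 = 1052.4383 / 4720.2 * 100
DOD = 22.2965 %

22.2965 %


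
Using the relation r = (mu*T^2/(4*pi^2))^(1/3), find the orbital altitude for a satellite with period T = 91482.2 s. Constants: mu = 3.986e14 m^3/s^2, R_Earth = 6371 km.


T = 91482.2 s
r = (mu*T^2/(4*pi^2))^(1/3) = (3.986e14 * 91482.2^2 / (4*pi^2))^(1/3)
r = 4.3881714e+07 m = 43881.7143 km
alt = r - R_E = 43881.7143 - 6371 = 37510.7143 km

37510.7143 km


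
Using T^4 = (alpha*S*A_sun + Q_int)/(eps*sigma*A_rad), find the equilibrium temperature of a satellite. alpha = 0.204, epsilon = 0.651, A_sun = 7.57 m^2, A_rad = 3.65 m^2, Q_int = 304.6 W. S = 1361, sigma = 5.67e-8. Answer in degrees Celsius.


Numerator = alpha*S*A_sun + Q_int = 0.204*1361*7.57 + 304.6 = 2406.3651 W
Denominator = eps*sigma*A_rad = 0.651*5.67e-8*3.65 = 1.347277e-07 W/K^4
T^4 = 1.7860952e+10 K^4
T = 365.5747 K = 92.4247 C

92.4247 degrees Celsius


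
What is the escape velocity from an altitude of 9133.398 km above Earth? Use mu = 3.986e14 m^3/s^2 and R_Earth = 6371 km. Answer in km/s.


r = 6371.0 + 9133.398 = 15504.3980 km = 1.5504398e+07 m
v_esc = sqrt(2*mu/r) = sqrt(2*3.986e14 / 1.5504398e+07)
v_esc = 7170.6115 m/s = 7.1706 km/s

7.1706 km/s


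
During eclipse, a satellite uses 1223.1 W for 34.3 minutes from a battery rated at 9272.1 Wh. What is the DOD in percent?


E_used = P * t / 60 = 1223.1 * 34.3 / 60 = 699.2055 Wh
DOD = E_used / E_total * 100 = 699.2055 / 9272.1 * 100
DOD = 7.5410 %

7.5410 %


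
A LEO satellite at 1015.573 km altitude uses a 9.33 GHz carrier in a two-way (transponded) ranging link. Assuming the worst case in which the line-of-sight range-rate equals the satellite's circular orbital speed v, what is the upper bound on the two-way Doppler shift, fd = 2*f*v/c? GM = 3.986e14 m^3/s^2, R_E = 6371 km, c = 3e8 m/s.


r = 7.386573e+06 m
v = sqrt(mu/r) = 7345.9362 m/s (worst-case radial velocity)
f = 9.33 GHz = 9.33e+09 Hz
fd = 2*f*v/c = 2*9.33e+09*7345.9362/3.0e+08
fd = 456917.2295 Hz

456917.2295 Hz


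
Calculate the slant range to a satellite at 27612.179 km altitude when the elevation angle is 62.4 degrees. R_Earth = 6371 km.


h = 27612.179 km, el = 62.4 deg
d = -R_E*sin(el) + sqrt((R_E*sin(el))^2 + 2*R_E*h + h^2)
d = -6371.0000*sin(1.0891) + sqrt((6371.0000*0.8862036)^2 + 2*6371.0000*27612.179 + 27612.179^2)
d = 28208.7480 km

28208.7480 km


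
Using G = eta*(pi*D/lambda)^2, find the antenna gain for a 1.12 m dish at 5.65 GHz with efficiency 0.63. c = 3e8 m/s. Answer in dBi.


lambda = c/f = 3e8 / 5.65e+09 = 0.05309735 m
G = eta*(pi*D/lambda)^2 = 0.63*(pi*1.12/0.05309735)^2
G = 2766.5003 (linear)
G = 10*log10(2766.5003) = 34.4193 dBi

34.4193 dBi


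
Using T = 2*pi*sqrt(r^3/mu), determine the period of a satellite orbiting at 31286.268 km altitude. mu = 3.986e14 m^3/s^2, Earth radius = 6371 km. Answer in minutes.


r = 37657.2680 km = 3.7657268e+07 m
T = 2*pi*sqrt(r^3/mu) = 2*pi*sqrt(5.3400636e+22 / 3.986e14)
T = 72725.1181 s = 1212.0853 min

1212.0853 minutes


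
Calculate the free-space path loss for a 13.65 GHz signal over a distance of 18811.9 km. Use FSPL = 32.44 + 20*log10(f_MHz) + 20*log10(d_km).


f = 13.65 GHz = 13650.0000 MHz
d = 18811.9 km
FSPL = 32.44 + 20*log10(13650.0000) + 20*log10(18811.9)
FSPL = 32.44 + 82.7027 + 85.4887
FSPL = 200.6313 dB

200.6313 dB


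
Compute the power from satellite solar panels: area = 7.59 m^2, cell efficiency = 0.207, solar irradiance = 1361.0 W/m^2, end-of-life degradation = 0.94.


P = area * eta * S * degradation
P = 7.59 * 0.207 * 1361.0 * 0.94
P = 2010.0095 W

2010.0095 W


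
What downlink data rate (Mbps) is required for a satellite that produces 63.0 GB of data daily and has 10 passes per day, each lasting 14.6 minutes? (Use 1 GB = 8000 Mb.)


total contact time = 10 * 14.6 * 60 = 8760.0000 s
data = 63.0 GB = 504000.0000 Mb
rate = 504000.0000 / 8760.0000 = 57.5342 Mbps

57.5342 Mbps


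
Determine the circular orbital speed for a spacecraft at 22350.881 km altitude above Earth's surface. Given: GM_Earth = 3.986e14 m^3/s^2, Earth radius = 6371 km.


r = R_E + alt = 6371.0 + 22350.881 = 28721.8810 km = 2.8721881e+07 m
v = sqrt(mu/r) = sqrt(3.986e14 / 2.8721881e+07) = 3725.3082 m/s = 3.7253 km/s

3.7253 km/s


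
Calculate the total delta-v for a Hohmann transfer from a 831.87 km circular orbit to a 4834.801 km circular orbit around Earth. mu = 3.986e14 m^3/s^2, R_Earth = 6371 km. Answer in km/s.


r1 = 7202.8700 km = 7.20287e+06 m
r2 = 11205.8010 km = 1.1205801e+07 m
dv1 = sqrt(mu/r1)*(sqrt(2*r2/(r1+r2)) - 1) = 769.0485 m/s
dv2 = sqrt(mu/r2)*(1 - sqrt(2*r1/(r1+r2))) = 688.1437 m/s
total dv = |dv1| + |dv2| = 769.0485 + 688.1437 = 1457.1922 m/s = 1.4572 km/s

1.4572 km/s


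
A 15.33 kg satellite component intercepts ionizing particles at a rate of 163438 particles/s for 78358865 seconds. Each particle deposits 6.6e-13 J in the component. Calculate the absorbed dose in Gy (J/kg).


Total energy deposited = rate * time * E_per
  = 163438 * 78358865 * 6.6e-13 = 8.4525 J
Dose = E_total / mass = 8.4525 / 15.33
Dose = 0.5513698 Gy

0.5514 Gy


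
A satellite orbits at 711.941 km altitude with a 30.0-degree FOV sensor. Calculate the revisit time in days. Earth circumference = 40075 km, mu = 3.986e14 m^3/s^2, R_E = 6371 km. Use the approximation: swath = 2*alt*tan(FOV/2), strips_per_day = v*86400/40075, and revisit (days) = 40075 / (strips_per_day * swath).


swath = 2*711.941*tan(0.2617994) = 381.5280 km
v = sqrt(mu/r) = 7501.7370 m/s = 7.5017 km/s
strips/day = v*86400/40075 = 7.5017*86400/40075 = 16.1734
coverage/day = strips * swath = 16.1734 * 381.5280 = 6170.6157 km
revisit = 40075 / 6170.6157 = 6.4945 days

6.4945 days


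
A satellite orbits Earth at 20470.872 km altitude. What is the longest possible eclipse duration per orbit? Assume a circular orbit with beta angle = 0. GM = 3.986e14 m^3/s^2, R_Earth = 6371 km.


r = 26841.8720 km
T = 729.4225 min
Eclipse fraction = arcsin(R_E/r)/pi = arcsin(6371.0000/26841.8720)/pi
= arcsin(0.237353)/pi = 0.07627982
Eclipse duration = 0.07627982 * 729.4225 = 55.6402 min

55.6402 minutes


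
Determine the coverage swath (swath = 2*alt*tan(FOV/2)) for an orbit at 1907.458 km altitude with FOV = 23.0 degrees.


FOV = 23.0 deg = 0.4014257 rad
swath = 2 * alt * tan(FOV/2) = 2 * 1907.458 * tan(0.2007129)
swath = 2 * 1907.458 * 0.2034523
swath = 776.1534 km

776.1534 km


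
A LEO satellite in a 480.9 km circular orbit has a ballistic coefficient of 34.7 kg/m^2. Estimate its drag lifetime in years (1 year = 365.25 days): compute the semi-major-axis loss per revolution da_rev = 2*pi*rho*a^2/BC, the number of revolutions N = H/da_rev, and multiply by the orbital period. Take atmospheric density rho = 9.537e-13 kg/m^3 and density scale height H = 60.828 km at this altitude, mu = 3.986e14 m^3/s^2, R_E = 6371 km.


a = R_E + alt = 6851.9000 km = 6.8519e+06 m
da_rev = 2*pi*rho*a^2/BC = 2*pi*9.537e-13*(6.8519e+06)^2/34.7 = 8.107449 m per revolution
N = H/da_rev = 60828.0000 m / 8.107449 m = 7502.7302 revolutions
P = 2*pi*sqrt(a^3/mu) = 5644.5295 s
lifetime = N*P = 7502.7302 * 5644.5295 = 4.2349382e+07 s = 490.1549 days
years = 490.1549 / 365.25 = 1.3420 years

1.3420 years


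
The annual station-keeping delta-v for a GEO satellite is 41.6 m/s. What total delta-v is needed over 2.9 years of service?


dV = rate * years = 41.6 * 2.9
dV = 120.6400 m/s

120.6400 m/s


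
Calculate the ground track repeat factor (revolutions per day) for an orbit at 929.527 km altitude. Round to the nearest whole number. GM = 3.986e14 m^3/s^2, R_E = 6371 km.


r = 7.300527e+06 m
T = 2*pi*sqrt(r^3/mu) = 6207.8689 s = 103.4645 min
revs/day = 1440 / 103.4645 = 13.9178
Rounded: 14 revolutions per day

14 revolutions per day


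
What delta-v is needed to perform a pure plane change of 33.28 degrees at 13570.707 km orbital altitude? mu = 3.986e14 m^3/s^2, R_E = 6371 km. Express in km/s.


r = 19941.7070 km = 1.9941707e+07 m
V = sqrt(mu/r) = 4470.8231 m/s
di = 33.28 deg = 0.5808456 rad
dV = 2*V*sin(di/2) = 2*4470.8231*sin(0.2904228)
dV = 2560.5059 m/s = 2.5605 km/s

2.5605 km/s


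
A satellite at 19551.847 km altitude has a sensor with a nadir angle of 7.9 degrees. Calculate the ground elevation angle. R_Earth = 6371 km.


r = R_E + alt = 25922.8470 km
Law of sines in the satellite / Earth-center / ground-point triangle:
  sin(nadir)/R_E = sin(90 + el)/r  =>  cos(el) = (r/R_E)*sin(nadir)
cos(el) = (25922.8470 / 6371.0000) * sin(7.9 deg) = 0.5592456
el = arccos(0.5592456) = 55.9964 deg
(Earth-central angle = 90 - nadir - el = 26.1036 deg)

55.9964 degrees


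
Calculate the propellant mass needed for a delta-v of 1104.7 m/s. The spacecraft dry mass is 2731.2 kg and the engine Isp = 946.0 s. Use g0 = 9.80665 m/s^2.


ve = Isp * g0 = 946.0 * 9.80665 = 9277.090900 m/s
mass ratio = exp(dv/ve) = exp(1104.7/9277.090900) = 1.12645809
m_prop = m_dry * (mr - 1) = 2731.2 * (1.12645809 - 1)
m_prop = 345.3823 kg

345.3823 kg


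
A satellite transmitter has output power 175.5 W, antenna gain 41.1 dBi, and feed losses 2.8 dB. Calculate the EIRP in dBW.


Pt = 175.5 W = 22.4428 dBW
EIRP = Pt_dBW + Gt - losses = 22.4428 + 41.1 - 2.8 = 60.7428 dBW

60.7428 dBW


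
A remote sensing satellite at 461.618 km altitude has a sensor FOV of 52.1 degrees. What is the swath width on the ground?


FOV = 52.1 deg = 0.9093165 rad
swath = 2 * alt * tan(FOV/2) = 2 * 461.618 * tan(0.4546583)
swath = 2 * 461.618 * 0.4888133
swath = 451.2900 km

451.2900 km
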